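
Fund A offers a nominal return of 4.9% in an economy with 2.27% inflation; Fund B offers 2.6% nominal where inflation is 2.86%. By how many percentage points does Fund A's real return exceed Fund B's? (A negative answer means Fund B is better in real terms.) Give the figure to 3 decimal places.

Fund A real return: 1.049/1.0227 − 1 = 2.5716%.
Fund B real return: 1.026/1.0286 − 1 = -0.2528%.
Difference: 2.5716 − (-0.2528) = 2.8244 pp.

2.824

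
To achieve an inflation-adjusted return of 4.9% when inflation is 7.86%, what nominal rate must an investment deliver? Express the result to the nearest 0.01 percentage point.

By the Fisher equation, 1 + r_nom = (1 + 4.9%)(1 + 7.86%) = 1.049 × 1.0786 = 1.1314514.
So r_nom = 13.14514%.

13.15%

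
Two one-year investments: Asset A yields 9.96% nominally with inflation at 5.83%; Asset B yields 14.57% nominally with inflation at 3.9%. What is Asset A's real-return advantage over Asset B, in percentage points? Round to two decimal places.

Asset A real return: 1.0996/1.0583 − 1 = 3.902%.
Asset B real return: 1.1457/1.039 − 1 = 10.269%.
Difference: 3.902 − 10.269 = -6.367 pp.

-6.37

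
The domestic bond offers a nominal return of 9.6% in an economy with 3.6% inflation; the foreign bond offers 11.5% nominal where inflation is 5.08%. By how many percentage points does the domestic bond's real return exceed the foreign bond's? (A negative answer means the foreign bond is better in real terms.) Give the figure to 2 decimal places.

-0.32

The domestic bond real return: 1.096/1.036 − 1 = 5.792%.
The foreign bond real return: 1.115/1.0508 − 1 = 6.110%.
Difference: 5.792 − 6.110 = -0.318 pp.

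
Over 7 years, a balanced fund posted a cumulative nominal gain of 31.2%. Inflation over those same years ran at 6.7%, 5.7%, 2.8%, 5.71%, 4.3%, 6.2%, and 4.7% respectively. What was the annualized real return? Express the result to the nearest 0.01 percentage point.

Cumulative inflation factor: 1.067 × 1.057 × 1.028 × 1.0571 × 1.043 × 1.062 × 1.047 ≈ 1.42136.
Nominal growth factor: 1.31200. Real growth factor = 1.31200 / 1.42136 ≈ 0.92306.
Annualized: 0.92306^(1/7) − 1 ≈ -0.01137.

-1.14%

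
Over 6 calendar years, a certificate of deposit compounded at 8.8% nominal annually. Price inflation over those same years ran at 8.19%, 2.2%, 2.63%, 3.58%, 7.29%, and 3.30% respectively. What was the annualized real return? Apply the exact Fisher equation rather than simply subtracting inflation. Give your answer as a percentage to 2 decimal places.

Cumulative inflation factor: 1.0819 × 1.022 × 1.0263 × 1.0358 × 1.0729 × 1.0330 ≈ 1.30271.
Nominal growth factor: 1.65872. Real growth factor = 1.65872 / 1.30271 ≈ 1.27328.
Annualized: 1.27328^(1/6) − 1 ≈ 0.04109.

4.11%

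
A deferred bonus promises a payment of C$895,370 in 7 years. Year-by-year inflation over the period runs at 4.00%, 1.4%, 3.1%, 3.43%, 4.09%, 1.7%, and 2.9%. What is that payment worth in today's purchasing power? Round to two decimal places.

Price-level factor over 7 years: 1.0400 × 1.014 × 1.031 × 1.0343 × 1.0409 × 1.017 × 1.029 ≈ 1.2249597548.
Purchasing power today: C$895,370 divided by that factor.

C$730,938.30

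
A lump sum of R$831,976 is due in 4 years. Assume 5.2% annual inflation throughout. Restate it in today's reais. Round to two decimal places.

R$679,278.45

Price-level factor over 4 years: (1 + 5.2%)^4 ≈ 1.2247937436.
Purchasing power today: R$831,976 divided by that factor.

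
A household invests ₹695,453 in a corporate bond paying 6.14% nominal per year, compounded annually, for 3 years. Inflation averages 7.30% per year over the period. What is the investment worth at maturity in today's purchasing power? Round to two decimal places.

Nominal value at maturity: ₹695,453 × (1 + 6.14%)^3 ≈ ₹831,581.91.
Price-level factor over 3 years: (1 + 7.30%)^3 = 1.235376017.
Dividing the nominal maturity value by the price-level factor gives the value in today's money.

₹673,140.73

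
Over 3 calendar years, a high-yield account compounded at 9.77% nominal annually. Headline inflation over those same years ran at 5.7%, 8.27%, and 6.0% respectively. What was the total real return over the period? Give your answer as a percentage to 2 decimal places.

9.03%

Cumulative inflation factor: 1.057 × 1.0827 × 1.060 ≈ 1.21308.
Nominal growth factor: 1.32267. Real growth factor = 1.32267 / 1.21308 ≈ 1.09034.
Total real return ≈ 9.0340%.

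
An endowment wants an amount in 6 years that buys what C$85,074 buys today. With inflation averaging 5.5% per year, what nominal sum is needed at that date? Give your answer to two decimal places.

Cumulative price-level factor: (1+5.5%)^6 ≈ 1.3788428068.
The nominal amount required is C$85,074 scaled up by that factor.

C$117,303.67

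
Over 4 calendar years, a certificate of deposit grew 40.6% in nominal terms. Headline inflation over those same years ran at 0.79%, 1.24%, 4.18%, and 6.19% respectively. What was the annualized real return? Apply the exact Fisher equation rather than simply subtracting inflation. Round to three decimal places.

5.642%

Cumulative inflation factor: 1.0079 × 1.0124 × 1.0418 × 1.0619 ≈ 1.12885.
Nominal growth factor: 1.40600. Real growth factor = 1.40600 / 1.12885 ≈ 1.24551.
Annualized: 1.24551^(1/4) − 1 ≈ 0.05642.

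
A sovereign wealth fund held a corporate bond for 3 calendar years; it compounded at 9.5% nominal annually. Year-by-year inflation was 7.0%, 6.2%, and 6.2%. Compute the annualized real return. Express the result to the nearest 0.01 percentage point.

2.85%

Cumulative inflation factor: 1.070 × 1.062 × 1.062 ≈ 1.20679.
Nominal growth factor: 1.31293. Real growth factor = 1.31293 / 1.20679 ≈ 1.08795.
Annualized: 1.08795^(1/3) − 1 ≈ 0.02850.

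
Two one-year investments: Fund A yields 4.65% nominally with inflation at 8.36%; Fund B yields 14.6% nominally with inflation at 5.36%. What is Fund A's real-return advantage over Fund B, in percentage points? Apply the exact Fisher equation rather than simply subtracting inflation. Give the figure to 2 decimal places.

Fund A real return: 1.0465/1.0836 − 1 = -3.424%.
Fund B real return: 1.146/1.0536 − 1 = 8.770%.
Difference: -3.424 − 8.770 = -12.194 pp.

-12.19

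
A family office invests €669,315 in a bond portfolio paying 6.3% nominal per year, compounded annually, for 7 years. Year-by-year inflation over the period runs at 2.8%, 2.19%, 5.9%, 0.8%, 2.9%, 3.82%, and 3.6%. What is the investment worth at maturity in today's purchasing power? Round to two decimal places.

€827,083.29

Nominal value at maturity: €669,315 × (1 + 6.3%)^7 ≈ €1,026,510.53.
Price-level factor over 7 years: 1.028 × 1.0219 × 1.059 × 1.008 × 1.029 × 1.0382 × 1.036 ≈ 1.2411211049.
Dividing the nominal maturity value by the price-level factor gives the value in today's money.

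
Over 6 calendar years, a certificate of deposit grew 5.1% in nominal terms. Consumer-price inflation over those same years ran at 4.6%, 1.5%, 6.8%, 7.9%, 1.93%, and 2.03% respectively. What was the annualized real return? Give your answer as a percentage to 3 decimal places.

-3.136%

Cumulative inflation factor: 1.046 × 1.015 × 1.068 × 1.079 × 1.0193 × 1.0203 ≈ 1.27239.
Nominal growth factor: 1.05100. Real growth factor = 1.05100 / 1.27239 ≈ 0.82600.
Annualized: 0.82600^(1/6) − 1 ≈ -0.03136.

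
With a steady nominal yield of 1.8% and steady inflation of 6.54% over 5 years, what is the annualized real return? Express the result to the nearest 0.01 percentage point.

-4.45%

With constant rates the annual real return is the same each year: (1+1.8%)/(1+6.54%) − 1 = -0.04449.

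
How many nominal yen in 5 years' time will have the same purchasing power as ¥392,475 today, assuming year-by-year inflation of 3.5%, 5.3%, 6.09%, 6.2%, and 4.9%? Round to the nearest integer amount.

Cumulative price-level factor: 1.035 × 1.053 × 1.0609 × 1.062 × 1.049 ≈ 1.2880810035.
The nominal amount required is ¥392,475 scaled up by that factor.

¥505,540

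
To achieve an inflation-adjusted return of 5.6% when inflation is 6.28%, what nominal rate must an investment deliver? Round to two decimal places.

12.23%

By the Fisher equation, 1 + r_nom = (1 + 5.6%)(1 + 6.28%) = 1.056 × 1.0628 = 1.1223168.
So r_nom = 12.23168%.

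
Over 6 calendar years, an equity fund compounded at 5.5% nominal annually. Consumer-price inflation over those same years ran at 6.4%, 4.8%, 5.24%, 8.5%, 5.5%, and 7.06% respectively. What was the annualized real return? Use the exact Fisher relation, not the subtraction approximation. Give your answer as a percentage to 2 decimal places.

Cumulative inflation factor: 1.064 × 1.048 × 1.0524 × 1.085 × 1.055 × 1.0706 ≈ 1.43811.
Nominal growth factor: 1.37884. Real growth factor = 1.37884 / 1.43811 ≈ 0.95879.
Annualized: 0.95879^(1/6) − 1 ≈ -0.00699.

-0.70%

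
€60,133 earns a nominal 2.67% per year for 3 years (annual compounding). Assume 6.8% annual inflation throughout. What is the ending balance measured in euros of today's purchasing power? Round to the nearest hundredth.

Nominal value at maturity: €60,133 × (1 + 2.67%)^3 ≈ €65,079.40.
Price-level factor over 3 years: (1 + 6.8%)^3 = 1.218186432.
Dividing the nominal maturity value by the price-level factor gives the value in today's money.

€53,423.19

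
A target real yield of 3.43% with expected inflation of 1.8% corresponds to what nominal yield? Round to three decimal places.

5.292%

By the Fisher equation, 1 + r_nom = (1 + 3.43%)(1 + 1.8%) = 1.0343 × 1.018 = 1.0529174.
So r_nom = 5.29174%.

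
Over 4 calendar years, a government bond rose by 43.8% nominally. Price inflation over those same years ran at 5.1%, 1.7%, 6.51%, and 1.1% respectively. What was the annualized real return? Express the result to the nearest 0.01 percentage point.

5.72%

Cumulative inflation factor: 1.051 × 1.017 × 1.0651 × 1.011 ≈ 1.15097.
Nominal growth factor: 1.43800. Real growth factor = 1.43800 / 1.15097 ≈ 1.24938.
Annualized: 1.24938^(1/4) − 1 ≈ 0.05724.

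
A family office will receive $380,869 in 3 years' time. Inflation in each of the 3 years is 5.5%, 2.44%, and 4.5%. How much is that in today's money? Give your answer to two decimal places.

$337,238.62

Price-level factor over 3 years: 1.055 × 1.0244 × 1.045 = 1.12937539.
Purchasing power today: $380,869 divided by that factor.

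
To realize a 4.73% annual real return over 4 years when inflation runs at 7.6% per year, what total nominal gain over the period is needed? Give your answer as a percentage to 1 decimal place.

61.3%

Required annual nominal rate: (1+4.73%)(1+7.6%) − 1 = 12.68948%.
Cumulative over 4 years: (1 + 0.1268948)^4 − 1 ≈ 0.61263.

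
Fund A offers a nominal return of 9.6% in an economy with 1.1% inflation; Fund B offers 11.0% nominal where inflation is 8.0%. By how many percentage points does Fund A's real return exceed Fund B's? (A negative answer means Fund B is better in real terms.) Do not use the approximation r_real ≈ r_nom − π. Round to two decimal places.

5.63

Fund A real return: 1.096/1.011 − 1 = 8.408%.
Fund B real return: 1.110/1.080 − 1 = 2.778%.
Difference: 8.408 − 2.778 = 5.630 pp.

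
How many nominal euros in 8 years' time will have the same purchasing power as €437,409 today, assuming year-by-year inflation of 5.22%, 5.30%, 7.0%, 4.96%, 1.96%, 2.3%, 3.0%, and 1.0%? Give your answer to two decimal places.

€590,589.94

Cumulative price-level factor: 1.0522 × 1.0530 × 1.070 × 1.0496 × 1.0196 × 1.023 × 1.030 × 1.010 ≈ 1.3502006955.
The nominal amount required is €437,409 scaled up by that factor.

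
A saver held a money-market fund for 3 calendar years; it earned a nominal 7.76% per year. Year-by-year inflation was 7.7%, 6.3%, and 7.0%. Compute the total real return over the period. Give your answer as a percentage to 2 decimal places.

Cumulative inflation factor: 1.077 × 1.063 × 1.070 ≈ 1.22499.
Nominal growth factor: 1.25133. Real growth factor = 1.25133 / 1.22499 ≈ 1.02150.
Total real return ≈ 2.1504%.

2.15%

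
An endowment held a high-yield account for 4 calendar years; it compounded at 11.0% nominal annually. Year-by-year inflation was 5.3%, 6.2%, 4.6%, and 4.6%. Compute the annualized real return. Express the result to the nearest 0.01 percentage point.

5.54%

Cumulative inflation factor: 1.053 × 1.062 × 1.046 × 1.046 ≈ 1.22353.
Nominal growth factor: 1.51807. Real growth factor = 1.51807 / 1.22353 ≈ 1.24073.
Annualized: 1.24073^(1/4) − 1 ≈ 0.05540.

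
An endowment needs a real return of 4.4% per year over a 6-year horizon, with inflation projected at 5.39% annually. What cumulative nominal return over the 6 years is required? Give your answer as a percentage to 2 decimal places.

77.42%

Required annual nominal rate: (1+4.4%)(1+5.39%) − 1 = 10.02716%.
Cumulative over 6 years: (1 + 0.1002716)^6 − 1 ≈ 0.77419.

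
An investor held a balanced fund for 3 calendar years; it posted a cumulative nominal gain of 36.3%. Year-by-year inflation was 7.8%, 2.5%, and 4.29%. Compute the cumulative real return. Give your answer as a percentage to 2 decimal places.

18.28%

Cumulative inflation factor: 1.078 × 1.025 × 1.0429 ≈ 1.15235.
Nominal growth factor: 1.36300. Real growth factor = 1.36300 / 1.15235 ≈ 1.18280.
Total real return ≈ 18.2798%.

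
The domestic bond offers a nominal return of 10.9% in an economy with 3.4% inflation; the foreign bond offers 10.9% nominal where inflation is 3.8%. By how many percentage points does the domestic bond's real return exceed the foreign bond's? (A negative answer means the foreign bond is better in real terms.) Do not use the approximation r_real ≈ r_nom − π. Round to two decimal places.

The domestic bond real return: 1.109/1.034 − 1 = 7.253%.
The foreign bond real return: 1.109/1.038 − 1 = 6.840%.
Difference: 7.253 − 6.840 = 0.413 pp.

0.41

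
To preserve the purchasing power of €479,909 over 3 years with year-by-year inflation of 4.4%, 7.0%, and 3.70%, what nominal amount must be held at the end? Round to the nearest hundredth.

Cumulative price-level factor: 1.044 × 1.070 × 1.0370 = 1.15841196.
The nominal amount required is €479,909 scaled up by that factor.

€555,932.33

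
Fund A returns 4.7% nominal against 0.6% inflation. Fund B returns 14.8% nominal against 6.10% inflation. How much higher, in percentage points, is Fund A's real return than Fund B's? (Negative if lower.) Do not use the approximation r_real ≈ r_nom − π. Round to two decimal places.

Fund A real return: 1.047/1.006 − 1 = 4.076%.
Fund B real return: 1.148/1.0610 − 1 = 8.200%.
Difference: 4.076 − 8.200 = -4.124 pp.

-4.12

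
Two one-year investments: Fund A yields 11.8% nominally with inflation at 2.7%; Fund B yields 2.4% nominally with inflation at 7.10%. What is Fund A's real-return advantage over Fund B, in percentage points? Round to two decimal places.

Fund A real return: 1.118/1.027 − 1 = 8.861%.
Fund B real return: 1.024/1.0710 − 1 = -4.388%.
Difference: 8.861 − (-4.388) = 13.249 pp.

13.25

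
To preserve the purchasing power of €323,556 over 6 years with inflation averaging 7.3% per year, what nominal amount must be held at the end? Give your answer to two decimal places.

€493,796.25

Cumulative price-level factor: (1+7.3%)^6 ≈ 1.5261539034.
The nominal amount required is €323,556 scaled up by that factor.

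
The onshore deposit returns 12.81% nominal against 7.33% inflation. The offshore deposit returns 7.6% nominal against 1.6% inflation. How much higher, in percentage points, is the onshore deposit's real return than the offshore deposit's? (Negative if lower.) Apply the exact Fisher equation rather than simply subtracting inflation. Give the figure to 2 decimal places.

The onshore deposit real return: 1.1281/1.0733 − 1 = 5.106%.
The offshore deposit real return: 1.076/1.016 − 1 = 5.906%.
Difference: 5.106 − 5.906 = -0.800 pp.

-0.80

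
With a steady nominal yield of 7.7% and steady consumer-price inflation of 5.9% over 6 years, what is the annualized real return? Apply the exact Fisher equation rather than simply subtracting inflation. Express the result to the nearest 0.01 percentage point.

With constant rates the annual real return is the same each year: (1+7.7%)/(1+5.9%) − 1 = 0.01700.

1.70%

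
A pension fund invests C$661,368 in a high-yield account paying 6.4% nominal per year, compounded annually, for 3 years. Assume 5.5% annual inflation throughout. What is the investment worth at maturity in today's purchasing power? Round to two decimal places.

Nominal value at maturity: C$661,368 × (1 + 6.4%)^3 ≈ C$796,650.92.
Price-level factor over 3 years: (1 + 5.5%)^3 = 1.174241375.
The maturity value deflated by that factor is the answer in today's purchasing power.

C$678,438.81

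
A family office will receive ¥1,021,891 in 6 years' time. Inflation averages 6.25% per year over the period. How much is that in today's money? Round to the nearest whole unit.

¥710,282

Price-level factor over 6 years: (1 + 6.25%)^6 ≈ 1.4387112260.
Purchasing power today: ¥1,021,891 divided by that factor.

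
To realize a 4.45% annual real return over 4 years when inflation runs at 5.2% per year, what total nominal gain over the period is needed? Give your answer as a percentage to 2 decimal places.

Required annual nominal rate: (1+4.45%)(1+5.2%) − 1 = 9.8814%.
Cumulative over 4 years: (1 + 0.098814)^4 − 1 ≈ 0.45780.

45.78%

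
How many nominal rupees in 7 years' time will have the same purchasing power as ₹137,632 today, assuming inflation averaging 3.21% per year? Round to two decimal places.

₹171,700.62

Cumulative price-level factor: (1+3.21%)^7 ≈ 1.2475341601.
The nominal amount required is ₹137,632 scaled up by that factor.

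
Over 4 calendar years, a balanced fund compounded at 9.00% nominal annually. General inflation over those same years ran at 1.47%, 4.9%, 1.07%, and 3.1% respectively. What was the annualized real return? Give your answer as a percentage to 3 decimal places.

6.213%

Cumulative inflation factor: 1.0147 × 1.049 × 1.0107 × 1.031 ≈ 1.10916.
Nominal growth factor: 1.41158. Real growth factor = 1.41158 / 1.10916 ≈ 1.27266.
Annualized: 1.27266^(1/4) − 1 ≈ 0.06213.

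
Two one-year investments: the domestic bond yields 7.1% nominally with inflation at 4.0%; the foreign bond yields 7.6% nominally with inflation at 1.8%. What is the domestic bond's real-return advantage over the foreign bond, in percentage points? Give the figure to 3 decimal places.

The domestic bond real return: 1.071/1.040 − 1 = 2.9808%.
The foreign bond real return: 1.076/1.018 − 1 = 5.6974%.
Difference: 2.9808 − 5.6974 = -2.7166 pp.

-2.717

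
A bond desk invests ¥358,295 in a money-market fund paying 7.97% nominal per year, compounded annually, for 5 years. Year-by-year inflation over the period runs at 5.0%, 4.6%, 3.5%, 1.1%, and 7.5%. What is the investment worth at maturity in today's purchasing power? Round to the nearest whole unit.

Nominal value at maturity: ¥358,295 × (1 + 7.97%)^5 ≈ ¥525,722.
Price-level factor over 5 years: 1.050 × 1.046 × 1.035 × 1.011 × 1.075 ≈ 1.2354379939.
The maturity value deflated by that factor is the answer in today's purchasing power.

¥425,535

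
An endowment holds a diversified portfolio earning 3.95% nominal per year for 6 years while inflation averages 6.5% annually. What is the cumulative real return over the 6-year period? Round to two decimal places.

The annual real rate is (1+3.95%)/(1+6.5%) − 1 = -2.3944%.
Compounded over 6 years: (1 + -0.023944)^6 − 1 ≈ -0.13533.

-13.53%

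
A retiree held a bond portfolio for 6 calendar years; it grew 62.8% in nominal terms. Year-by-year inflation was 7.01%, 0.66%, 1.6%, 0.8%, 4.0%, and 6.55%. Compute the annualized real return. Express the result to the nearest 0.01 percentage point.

4.89%

Cumulative inflation factor: 1.0701 × 1.0066 × 1.016 × 1.008 × 1.040 × 1.0655 ≈ 1.22243.
Nominal growth factor: 1.62800. Real growth factor = 1.62800 / 1.22243 ≈ 1.33178.
Annualized: 1.33178^(1/6) − 1 ≈ 0.04891.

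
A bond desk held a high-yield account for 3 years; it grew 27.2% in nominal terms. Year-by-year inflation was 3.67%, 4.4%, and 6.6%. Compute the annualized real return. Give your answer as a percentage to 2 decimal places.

Cumulative inflation factor: 1.0367 × 1.044 × 1.066 ≈ 1.15375.
Nominal growth factor: 1.27200. Real growth factor = 1.27200 / 1.15375 ≈ 1.10249.
Annualized: 1.10249^(1/3) − 1 ≈ 0.03306.

3.31%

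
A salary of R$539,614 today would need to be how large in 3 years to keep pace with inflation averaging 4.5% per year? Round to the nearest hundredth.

Cumulative price-level factor: (1+4.5%)^3 = 1.141166125.
The nominal amount required is R$539,614 scaled up by that factor.

R$615,789.22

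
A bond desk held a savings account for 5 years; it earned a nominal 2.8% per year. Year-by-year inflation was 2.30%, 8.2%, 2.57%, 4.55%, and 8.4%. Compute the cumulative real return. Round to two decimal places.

Cumulative inflation factor: 1.0230 × 1.082 × 1.0257 × 1.0455 × 1.084 ≈ 1.28670.
Nominal growth factor: 1.14806. Real growth factor = 1.14806 / 1.28670 ≈ 0.89226.
Total real return ≈ -10.7745%.

-10.77%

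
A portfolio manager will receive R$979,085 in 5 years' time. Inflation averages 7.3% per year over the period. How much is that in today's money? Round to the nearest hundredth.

R$688,369.77

Price-level factor over 5 years: (1 + 7.3%)^5 ≈ 1.4223242343.
Purchasing power today: R$979,085 divided by that factor.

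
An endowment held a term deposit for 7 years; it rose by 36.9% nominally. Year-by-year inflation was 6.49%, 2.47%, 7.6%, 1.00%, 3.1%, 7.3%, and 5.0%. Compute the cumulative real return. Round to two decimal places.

-0.62%

Cumulative inflation factor: 1.0649 × 1.0247 × 1.076 × 1.0100 × 1.031 × 1.073 × 1.050 ≈ 1.37749.
Nominal growth factor: 1.36900. Real growth factor = 1.36900 / 1.37749 ≈ 0.99384.
Total real return ≈ -0.6160%.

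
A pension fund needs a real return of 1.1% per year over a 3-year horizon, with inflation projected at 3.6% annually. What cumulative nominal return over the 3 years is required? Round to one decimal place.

Required annual nominal rate: (1+1.1%)(1+3.6%) − 1 = 4.7396%.
Cumulative over 3 years: (1 + 0.047396)^3 − 1 ≈ 0.14903.

14.9%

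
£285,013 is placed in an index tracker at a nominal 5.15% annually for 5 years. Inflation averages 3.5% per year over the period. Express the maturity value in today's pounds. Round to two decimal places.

£308,467.42

Nominal value at maturity: £285,013 × (1 + 5.15%)^5 ≈ £366,362.53.
Price-level factor over 5 years: (1 + 3.5%)^5 ≈ 1.1876863056.
The maturity value deflated by that factor is the answer in today's purchasing power.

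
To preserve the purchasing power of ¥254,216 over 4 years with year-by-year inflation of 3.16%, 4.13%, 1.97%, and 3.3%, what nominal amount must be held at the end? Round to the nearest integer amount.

Cumulative price-level factor: 1.0316 × 1.0413 × 1.0197 × 1.033 ≈ 1.1315140284.
The nominal amount required is ¥254,216 scaled up by that factor.

¥287,649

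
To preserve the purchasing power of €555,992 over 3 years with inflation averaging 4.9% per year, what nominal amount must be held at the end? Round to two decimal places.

€641,793.05

Cumulative price-level factor: (1+4.9%)^3 = 1.154320649.
Multiplying €555,992 by the price-level factor gives the future nominal sum.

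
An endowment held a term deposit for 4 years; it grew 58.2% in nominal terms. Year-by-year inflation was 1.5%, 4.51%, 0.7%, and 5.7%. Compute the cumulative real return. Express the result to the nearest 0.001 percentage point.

40.113%

Cumulative inflation factor: 1.015 × 1.0451 × 1.007 × 1.057 ≈ 1.12909.
Nominal growth factor: 1.58200. Real growth factor = 1.58200 / 1.12909 ≈ 1.40113.
Total real return ≈ 40.1129%.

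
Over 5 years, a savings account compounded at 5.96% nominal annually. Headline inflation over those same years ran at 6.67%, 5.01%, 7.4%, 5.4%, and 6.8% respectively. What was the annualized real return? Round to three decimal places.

Cumulative inflation factor: 1.0667 × 1.0501 × 1.074 × 1.054 × 1.068 ≈ 1.35422.
Nominal growth factor: 1.33570. Real growth factor = 1.33570 / 1.35422 ≈ 0.98633.
Annualized: 0.98633^(1/5) − 1 ≈ -0.00275.

-0.275%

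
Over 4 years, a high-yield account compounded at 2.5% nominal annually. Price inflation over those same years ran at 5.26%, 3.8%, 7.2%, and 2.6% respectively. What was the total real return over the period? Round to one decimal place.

-8.1%

Cumulative inflation factor: 1.0526 × 1.038 × 1.072 × 1.026 ≈ 1.20172.
Nominal growth factor: 1.10381. Real growth factor = 1.10381 / 1.20172 ≈ 0.91853.
Total real return ≈ -8.1472%.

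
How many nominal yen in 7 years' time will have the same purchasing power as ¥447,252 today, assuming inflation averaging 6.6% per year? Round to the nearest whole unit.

¥699,605

Cumulative price-level factor: (1+6.6%)^7 ≈ 1.5642293588.
Multiplying ¥447,252 by the price-level factor gives the future nominal sum.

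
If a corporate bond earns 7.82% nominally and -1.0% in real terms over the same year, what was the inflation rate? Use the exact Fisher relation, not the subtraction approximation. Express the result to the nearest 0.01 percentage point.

From (1+r_nom) = (1+r_real)(1+π), we get 1+π = (1 + 7.82%)/(1 − 1.0%) = 1.0782/0.990 ≈ 1.08909.
So π ≈ 8.9091%.

8.91%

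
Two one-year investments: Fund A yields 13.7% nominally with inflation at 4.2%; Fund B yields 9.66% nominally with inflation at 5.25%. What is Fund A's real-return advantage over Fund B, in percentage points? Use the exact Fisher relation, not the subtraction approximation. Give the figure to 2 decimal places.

Fund A real return: 1.137/1.042 − 1 = 9.117%.
Fund B real return: 1.0966/1.0525 − 1 = 4.190%.
Difference: 9.117 − 4.190 = 4.927 pp.

4.93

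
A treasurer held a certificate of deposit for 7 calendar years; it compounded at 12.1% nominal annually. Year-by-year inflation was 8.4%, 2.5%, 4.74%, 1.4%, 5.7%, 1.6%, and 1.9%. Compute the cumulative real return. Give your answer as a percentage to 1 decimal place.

Cumulative inflation factor: 1.084 × 1.025 × 1.0474 × 1.014 × 1.057 × 1.016 × 1.019 ≈ 1.29136.
Nominal growth factor: 2.22454. Real growth factor = 2.22454 / 1.29136 ≈ 1.72263.
Total real return ≈ 72.2633%.

72.3%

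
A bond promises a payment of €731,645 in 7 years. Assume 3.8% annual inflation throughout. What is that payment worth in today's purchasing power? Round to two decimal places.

Price-level factor over 7 years: (1 + 3.8%)^7 ≈ 1.2983191849.
Purchasing power today: €731,645 divided by that factor.

€563,532.46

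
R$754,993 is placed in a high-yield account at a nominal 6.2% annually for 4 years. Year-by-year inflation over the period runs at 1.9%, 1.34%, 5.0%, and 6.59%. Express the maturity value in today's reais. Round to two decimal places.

Nominal value at maturity: R$754,993 × (1 + 6.2%)^4 ≈ R$960,375.32.
Price-level factor over 4 years: 1.019 × 1.0134 × 1.050 × 1.0659 ≈ 1.1557418650.
The maturity value deflated by that factor is the answer in today's purchasing power.

R$830,960.05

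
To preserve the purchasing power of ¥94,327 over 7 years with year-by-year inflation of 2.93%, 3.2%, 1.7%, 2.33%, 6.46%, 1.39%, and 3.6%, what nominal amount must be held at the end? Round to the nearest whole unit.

Cumulative price-level factor: 1.0293 × 1.032 × 1.017 × 1.0233 × 1.0646 × 1.0139 × 1.036 ≈ 1.2361948712.
Multiplying ¥94,327 by the price-level factor gives the future nominal sum.

¥116,607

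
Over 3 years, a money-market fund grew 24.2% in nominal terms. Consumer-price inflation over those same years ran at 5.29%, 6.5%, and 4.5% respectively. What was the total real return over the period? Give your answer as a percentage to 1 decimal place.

6.0%

Cumulative inflation factor: 1.0529 × 1.065 × 1.045 ≈ 1.17180.
Nominal growth factor: 1.24200. Real growth factor = 1.24200 / 1.17180 ≈ 1.05991.
Total real return ≈ 5.9909%.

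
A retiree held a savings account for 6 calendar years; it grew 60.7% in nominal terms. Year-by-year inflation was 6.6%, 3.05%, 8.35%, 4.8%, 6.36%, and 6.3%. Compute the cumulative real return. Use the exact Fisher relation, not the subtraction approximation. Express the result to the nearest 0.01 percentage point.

13.95%

Cumulative inflation factor: 1.066 × 1.0305 × 1.0835 × 1.048 × 1.0636 × 1.063 ≈ 1.41029.
Nominal growth factor: 1.60700. Real growth factor = 1.60700 / 1.41029 ≈ 1.13949.
Total real return ≈ 13.9486%.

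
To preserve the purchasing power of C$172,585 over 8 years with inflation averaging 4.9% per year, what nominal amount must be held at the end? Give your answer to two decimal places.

Cumulative price-level factor: (1+4.9%)^8 ≈ 1.4662360917.
The nominal amount required is C$172,585 scaled up by that factor.

C$253,050.36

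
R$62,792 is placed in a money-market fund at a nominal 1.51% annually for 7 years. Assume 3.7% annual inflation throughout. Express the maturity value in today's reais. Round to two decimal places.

R$54,077.28

Nominal value at maturity: R$62,792 × (1 + 1.51%)^7 ≈ R$69,737.46.
Price-level factor over 7 years: (1 + 3.7%)^7 ≈ 1.2895889249.
The maturity value deflated by that factor is the answer in today's purchasing power.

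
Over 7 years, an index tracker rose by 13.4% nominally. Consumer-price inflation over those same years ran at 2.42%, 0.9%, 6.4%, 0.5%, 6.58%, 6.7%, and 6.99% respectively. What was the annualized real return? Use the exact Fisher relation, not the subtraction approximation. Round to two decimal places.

Cumulative inflation factor: 1.0242 × 1.009 × 1.064 × 1.005 × 1.0658 × 1.067 × 1.0699 ≈ 1.34452.
Nominal growth factor: 1.13400. Real growth factor = 1.13400 / 1.34452 ≈ 0.84342.
Annualized: 0.84342^(1/7) − 1 ≈ -0.02403.

-2.40%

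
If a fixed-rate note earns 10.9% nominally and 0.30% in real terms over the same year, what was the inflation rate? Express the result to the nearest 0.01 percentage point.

From (1+r_nom) = (1+r_real)(1+π), we get 1+π = (1 + 10.9%)/(1 + 0.30%) = 1.109/1.0030 ≈ 1.10568.
So π ≈ 10.5683%.

10.57%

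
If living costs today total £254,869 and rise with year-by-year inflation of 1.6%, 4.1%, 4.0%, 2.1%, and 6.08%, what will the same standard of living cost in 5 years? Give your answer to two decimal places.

£303,636.55

Cumulative price-level factor: 1.016 × 1.041 × 1.040 × 1.021 × 1.0608 ≈ 1.1913435830.
Multiplying £254,869 by the price-level factor gives the future nominal sum.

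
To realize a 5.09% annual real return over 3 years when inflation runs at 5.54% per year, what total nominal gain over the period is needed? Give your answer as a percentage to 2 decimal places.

36.44%

Required annual nominal rate: (1+5.09%)(1+5.54%) − 1 = 10.911986%.
Cumulative over 3 years: (1 + 0.10911986)^3 − 1 ≈ 0.36438.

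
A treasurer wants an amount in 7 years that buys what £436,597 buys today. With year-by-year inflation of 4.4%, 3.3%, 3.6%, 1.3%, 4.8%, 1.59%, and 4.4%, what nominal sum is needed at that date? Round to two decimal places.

£549,241.71

Cumulative price-level factor: 1.044 × 1.033 × 1.036 × 1.013 × 1.048 × 1.0159 × 1.044 ≈ 1.2580061452.
Multiplying £436,597 by the price-level factor gives the future nominal sum.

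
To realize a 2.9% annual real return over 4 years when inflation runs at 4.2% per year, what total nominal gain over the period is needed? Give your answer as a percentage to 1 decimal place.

32.2%

Required annual nominal rate: (1+2.9%)(1+4.2%) − 1 = 7.2218%.
Cumulative over 4 years: (1 + 0.072218)^4 − 1 ≈ 0.32170.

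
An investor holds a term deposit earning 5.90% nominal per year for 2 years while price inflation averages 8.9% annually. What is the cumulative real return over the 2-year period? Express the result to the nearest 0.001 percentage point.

-5.434%

The annual real rate is (1+5.90%)/(1+8.9%) − 1 = -2.7548%.
Compounded over 2 years: (1 + -0.027548)^2 − 1 ≈ -0.05434.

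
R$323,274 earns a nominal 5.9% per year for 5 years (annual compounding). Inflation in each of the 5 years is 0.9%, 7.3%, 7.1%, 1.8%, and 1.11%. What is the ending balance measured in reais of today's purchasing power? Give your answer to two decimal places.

Nominal value at maturity: R$323,274 × (1 + 5.9%)^5 ≈ R$430,576.75.
Price-level factor over 5 years: 1.009 × 1.073 × 1.071 × 1.018 × 1.0111 ≈ 1.1934995166.
The maturity value deflated by that factor is the answer in today's purchasing power.

R$360,768.27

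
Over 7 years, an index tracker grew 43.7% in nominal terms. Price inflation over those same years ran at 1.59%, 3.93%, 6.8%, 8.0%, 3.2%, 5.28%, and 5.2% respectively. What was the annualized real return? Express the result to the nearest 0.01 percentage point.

Cumulative inflation factor: 1.0159 × 1.0393 × 1.068 × 1.080 × 1.032 × 1.0528 × 1.052 ≈ 1.39196.
Nominal growth factor: 1.43700. Real growth factor = 1.43700 / 1.39196 ≈ 1.03235.
Annualized: 1.03235^(1/7) − 1 ≈ 0.00456.

0.46%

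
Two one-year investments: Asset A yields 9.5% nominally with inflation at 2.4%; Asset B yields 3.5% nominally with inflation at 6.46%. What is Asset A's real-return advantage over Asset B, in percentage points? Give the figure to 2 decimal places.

Asset A real return: 1.095/1.024 − 1 = 6.934%.
Asset B real return: 1.035/1.0646 − 1 = -2.780%.
Difference: 6.934 − (-2.780) = 9.714 pp.

9.71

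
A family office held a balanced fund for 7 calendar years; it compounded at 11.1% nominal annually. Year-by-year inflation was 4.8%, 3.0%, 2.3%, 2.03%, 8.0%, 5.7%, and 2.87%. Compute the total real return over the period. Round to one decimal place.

57.9%

Cumulative inflation factor: 1.048 × 1.030 × 1.023 × 1.0203 × 1.080 × 1.057 × 1.0287 ≈ 1.32309.
Nominal growth factor: 2.08929. Real growth factor = 2.08929 / 1.32309 ≈ 1.57910.
Total real return ≈ 57.9097%.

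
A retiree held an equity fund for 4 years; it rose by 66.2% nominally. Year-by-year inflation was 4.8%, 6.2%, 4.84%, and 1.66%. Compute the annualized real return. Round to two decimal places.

Cumulative inflation factor: 1.048 × 1.062 × 1.0484 × 1.0166 ≈ 1.18621.
Nominal growth factor: 1.66200. Real growth factor = 1.66200 / 1.18621 ≈ 1.40110.
Annualized: 1.40110^(1/4) − 1 ≈ 0.08797.

8.80%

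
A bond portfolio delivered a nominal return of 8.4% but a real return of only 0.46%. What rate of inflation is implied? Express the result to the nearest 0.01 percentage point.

7.90%

From (1+r_nom) = (1+r_real)(1+π), we get 1+π = (1 + 8.4%)/(1 + 0.46%) = 1.084/1.0046 ≈ 1.07904.
So π ≈ 7.9036%.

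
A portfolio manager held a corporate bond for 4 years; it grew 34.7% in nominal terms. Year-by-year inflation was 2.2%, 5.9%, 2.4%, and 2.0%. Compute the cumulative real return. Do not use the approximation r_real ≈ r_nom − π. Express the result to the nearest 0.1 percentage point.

19.2%

Cumulative inflation factor: 1.022 × 1.059 × 1.024 × 1.020 ≈ 1.13044.
Nominal growth factor: 1.34700. Real growth factor = 1.34700 / 1.13044 ≈ 1.19157.
Total real return ≈ 19.1573%.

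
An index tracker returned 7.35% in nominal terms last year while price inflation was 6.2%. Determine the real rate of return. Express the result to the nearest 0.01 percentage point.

Real return via the Fisher equation: (1 + 7.35%)/(1 + 6.2%) − 1 = 1.0735/1.062 − 1 ≈ 0.01083.

1.08%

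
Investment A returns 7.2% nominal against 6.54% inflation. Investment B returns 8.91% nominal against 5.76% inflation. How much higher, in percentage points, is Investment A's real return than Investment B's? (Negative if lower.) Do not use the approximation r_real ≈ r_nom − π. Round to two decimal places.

-2.36

Investment A real return: 1.072/1.0654 − 1 = 0.619%.
Investment B real return: 1.0891/1.0576 − 1 = 2.978%.
Difference: 0.619 − 2.978 = -2.359 pp.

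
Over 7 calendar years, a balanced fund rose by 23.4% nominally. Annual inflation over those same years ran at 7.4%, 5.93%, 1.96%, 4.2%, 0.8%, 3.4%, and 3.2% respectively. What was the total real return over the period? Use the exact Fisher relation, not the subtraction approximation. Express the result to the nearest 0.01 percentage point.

Cumulative inflation factor: 1.074 × 1.0593 × 1.0196 × 1.042 × 1.008 × 1.034 × 1.032 ≈ 1.30011.
Nominal growth factor: 1.23400. Real growth factor = 1.23400 / 1.30011 ≈ 0.94915.
Total real return ≈ -5.0853%.

-5.09%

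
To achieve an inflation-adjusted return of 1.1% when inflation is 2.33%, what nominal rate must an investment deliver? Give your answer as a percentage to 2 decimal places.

3.46%

By the Fisher equation, 1 + r_nom = (1 + 1.1%)(1 + 2.33%) = 1.011 × 1.0233 = 1.0345563.
So r_nom = 3.45563%.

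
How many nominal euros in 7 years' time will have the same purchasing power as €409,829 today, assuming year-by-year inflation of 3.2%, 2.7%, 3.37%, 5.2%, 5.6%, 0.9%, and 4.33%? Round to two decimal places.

Cumulative price-level factor: 1.032 × 1.027 × 1.0337 × 1.052 × 1.056 × 1.009 × 1.0433 ≈ 1.2812228892.
Multiplying €409,829 by the price-level factor gives the future nominal sum.

€525,082.30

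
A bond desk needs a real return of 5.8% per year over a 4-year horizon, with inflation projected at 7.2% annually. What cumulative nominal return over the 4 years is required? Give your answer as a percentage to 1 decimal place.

65.5%

Required annual nominal rate: (1+5.8%)(1+7.2%) − 1 = 13.4176%.
Cumulative over 4 years: (1 + 0.134176)^4 − 1 ≈ 0.65471.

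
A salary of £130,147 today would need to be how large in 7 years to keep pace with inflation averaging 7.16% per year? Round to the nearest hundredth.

Cumulative price-level factor: (1+7.16%)^7 ≈ 1.6226652458.
Multiplying £130,147 by the price-level factor gives the future nominal sum.

£211,185.01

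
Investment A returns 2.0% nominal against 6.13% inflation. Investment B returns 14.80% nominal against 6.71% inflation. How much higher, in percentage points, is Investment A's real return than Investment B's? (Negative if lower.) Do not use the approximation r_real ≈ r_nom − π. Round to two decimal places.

Investment A real return: 1.020/1.0613 − 1 = -3.891%.
Investment B real return: 1.1480/1.0671 − 1 = 7.581%.
Difference: -3.891 − 7.581 = -11.472 pp.

-11.47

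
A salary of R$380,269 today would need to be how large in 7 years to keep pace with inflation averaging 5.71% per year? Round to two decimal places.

R$560,923.24

Cumulative price-level factor: (1+5.71%)^7 ≈ 1.4750695903.
The nominal amount required is R$380,269 scaled up by that factor.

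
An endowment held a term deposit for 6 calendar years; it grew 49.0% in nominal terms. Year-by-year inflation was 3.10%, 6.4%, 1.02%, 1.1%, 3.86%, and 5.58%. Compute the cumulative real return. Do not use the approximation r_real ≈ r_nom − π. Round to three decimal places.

Cumulative inflation factor: 1.0310 × 1.064 × 1.0102 × 1.011 × 1.0386 × 1.0558 ≈ 1.22854.
Nominal growth factor: 1.49000. Real growth factor = 1.49000 / 1.22854 ≈ 1.21282.
Total real return ≈ 21.2823%.

21.282%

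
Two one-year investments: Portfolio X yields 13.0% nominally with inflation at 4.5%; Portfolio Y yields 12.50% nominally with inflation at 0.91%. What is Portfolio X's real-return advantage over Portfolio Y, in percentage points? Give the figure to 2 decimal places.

-3.35

Portfolio X real return: 1.130/1.045 − 1 = 8.134%.
Portfolio Y real return: 1.1250/1.0091 − 1 = 11.485%.
Difference: 8.134 − 11.485 = -3.351 pp.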